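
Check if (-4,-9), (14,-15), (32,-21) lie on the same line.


-4*(-15+ 21) + 14*(-21+ 9) + 32*(-9+ 15)
= -24 - 168 + 192 = 0

Yes, collinear (determinant = 0)


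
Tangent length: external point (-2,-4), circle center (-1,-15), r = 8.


d = sqrt((-2+ 1)^2 + (-4+ 15)^2) = sqrt(1+121) = 11.0454
L = sqrt(122.0000 - 64) = sqrt(58.0000) = 7.6158

7.6158


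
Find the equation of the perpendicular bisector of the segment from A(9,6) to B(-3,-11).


Midpoint = (3, -2.5)
Slope of AB = dy/dx = -17/(-12) = 1.4167
Perp slope = -dx/dy = -12/17 = -0.7059
b = My - (perp slope)*Mx = -2.5 + (-12*3)/(-17) = -2.5 + 2.1176 = -0.3824

y = -0.7059x - 0.3824


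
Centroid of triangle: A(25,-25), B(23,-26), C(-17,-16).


Gx = (25+23- 17)/3 = 31/3 = 10.3333
Gy = (-25- 26- 16)/3 = -67/3 = -22.3333

G = (10.3333, -22.3333)


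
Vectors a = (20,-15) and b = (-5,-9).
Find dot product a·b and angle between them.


a·b = 20*(-5) - 15*(-9) = -100 + 135 = 35
|a| = sqrt(400+225) = 25.0000
|b| = sqrt(25+81) = 10.2956
cos(theta) = 35/(sqrt(625)*sqrt(106)) = 35/sqrt(66250) = 0.135980
theta = arccos(35/sqrt(66250)) = 82.1847 degrees

a·b = 35, theta = 82.1847 deg


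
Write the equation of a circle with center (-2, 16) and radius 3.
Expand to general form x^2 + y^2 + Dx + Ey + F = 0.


(x+ 2)^2 + (y-16)^2 = 3^2
D = -2h = 4, E = -2k = -32
F = h^2+k^2-r^2 = 4+256-9 = 251

x^2 + y^2 + 4x - 32y + 251 = 0


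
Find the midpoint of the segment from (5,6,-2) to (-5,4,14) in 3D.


Mx = (5- 5)/2 = 0
My = (6+4)/2 = 5.0000
Mz = (-2+14)/2 = 6.0000

M = (0, 5.0000, 6.0000)


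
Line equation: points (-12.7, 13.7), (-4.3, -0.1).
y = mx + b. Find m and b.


m = (-13.8)/(8.4) = -1.6429
b = y1 - m*x1 = 13.7 - (-13.8*(-12.7))/(8.4) = 13.7 - 20.8643 = -7.1643

y = -1.6429x - 7.1643


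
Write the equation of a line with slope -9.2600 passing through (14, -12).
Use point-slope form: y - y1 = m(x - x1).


y + 12 = -9.2600(x - 14)
y = -9.2600x - 12 + 9.2600*14
y = -9.2600x + 117.6400

y = -9.2600x + 117.6400


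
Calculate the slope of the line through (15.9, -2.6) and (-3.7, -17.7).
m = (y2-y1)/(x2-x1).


dy = -17.7 + 2.6 = -15.1
dx = -3.7 - 15.9 = -19.6
m = -15.1/(-19.6) = 0.7704

m = 0.7704


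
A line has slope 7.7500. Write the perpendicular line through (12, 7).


Perpendicular slope = -1/m1 = -1/7.7500 = -0.1290
b2 = y0 - m2*x0 = 7 + 12/7.7500 = 7 + 1.5484 = 8.5484

y = -0.1290x + 8.5484


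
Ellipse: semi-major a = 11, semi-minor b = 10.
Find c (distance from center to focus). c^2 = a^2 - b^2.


c^2 = 11^2 - 10^2 = 121 - 100 = 21
c = sqrt(21) = 4.5826

c = 4.5826


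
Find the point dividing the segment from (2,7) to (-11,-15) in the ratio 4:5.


Px = (4*(-11) + 5*2)/9 = -34/9 = -3.7778
Py = (4*(-15) + 5*7)/9 = -25/9 = -2.7778

P = (-3.7778, -2.7778)


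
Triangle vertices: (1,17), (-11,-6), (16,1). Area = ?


1*(-6-1) = -7
-11*(1-17) = 176
16*(17+ 6) = 368
sum = 537
Area = |537|/2 = 268.5000

268.5000 sq units


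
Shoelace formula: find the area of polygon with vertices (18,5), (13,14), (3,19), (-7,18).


sum(xi*y_{i+1}) = 18*14 + 13*19 + 3*18 - 7*5 = 518
sum(yi*x_{i+1}) = 5*13 + 14*3 + 19*(-7) + 18*18 = 298
Area = |518 - 298|/2 = 220/2 = 110.0000

110.0000 sq units


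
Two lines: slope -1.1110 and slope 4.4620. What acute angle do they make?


m1-m2 = -5.573
1+m1*m2 = -3.957282
tan(theta) = |-5.573/(-3.957282)| = 1.408290
theta = arctan(|-5.573/(-3.957282)|) = 54.6222 degrees (acute angle)

54.6222 degrees


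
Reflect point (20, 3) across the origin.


Reflection rule for origin: (-x, -y)
(20, 3) -> (-20, -3)

(-20, -3)


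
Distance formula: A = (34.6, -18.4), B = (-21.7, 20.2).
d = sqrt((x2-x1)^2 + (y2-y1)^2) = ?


dx = -21.7 - 34.6 = -56.3
dy = 20.2 + 18.4 = 38.6
d = sqrt(3169.69 + 1489.96) = sqrt(4659.65) = 68.2616

68.2616


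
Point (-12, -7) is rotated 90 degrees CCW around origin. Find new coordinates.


cos(90) = 0, sin(90) = 1
x' = -12*0 + 7*1 = 7
y' = -12*1 - 7*0 = -12

(7, -12)


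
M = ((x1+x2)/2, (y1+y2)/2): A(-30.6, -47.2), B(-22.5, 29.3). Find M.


Mx = (-30.6 - 22.5)/2 = -53.1/2 = -26.5500
My = (-47.2 + 29.3)/2 = -17.9/2 = -8.9500

(-26.5500, -8.9500)


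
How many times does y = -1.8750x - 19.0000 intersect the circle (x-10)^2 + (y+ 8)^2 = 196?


Substitute y = -1.8750x - 19.0000: (x-10)^2 + (-1.8750x- 19.0000+ 8)^2 = 196
Expand to Ax^2 + Bx + C = 0, where b-k = -11
A = 1+m^2 = 4.515625
B = 2(m(b-k) - h) = 2(-1.8750*(-11) - 10) = 21.25
C = h^2 + (b-k)^2 - r^2 = 100 + 121 - 196 = 25
disc = B^2-4AC = 451.5625 - 451.5625 = 0
disc = 0

1 intersection point (tangent)


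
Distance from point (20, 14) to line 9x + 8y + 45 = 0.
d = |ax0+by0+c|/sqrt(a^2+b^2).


|9*20 + 8*14 + 45| = |337| = 337
sqrt(81 + 64) = sqrt(145) = 12.0416
d = 337/sqrt(145) = 27.9863

27.9863


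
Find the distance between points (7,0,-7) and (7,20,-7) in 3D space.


dx=0, dy=20, dz=0
d = sqrt(0+400+0) = sqrt(400) = 20.0000

20.0000


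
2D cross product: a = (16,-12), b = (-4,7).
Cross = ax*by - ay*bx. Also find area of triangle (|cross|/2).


cross = 16*7 + 12*(-4) = 112 - 48 = 64
Triangle area = |64|/2 = 64/2 = 32.0000

cross = 64, triangle area = 32.0000


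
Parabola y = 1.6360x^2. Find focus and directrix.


a = 1.6360
1/(4a) = 0.1528
Focus = (0, 0.1528)
Directrix: y = -0.1528

Focus = (0, 0.1528), Directrix: y = -0.1528


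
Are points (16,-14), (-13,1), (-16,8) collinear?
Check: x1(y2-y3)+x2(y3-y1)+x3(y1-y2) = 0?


16*(1-8) - 13*(8+ 14) - 16*(-14-1)
= -112 - 286 + 240 = -158

No, not collinear (determinant = -158)


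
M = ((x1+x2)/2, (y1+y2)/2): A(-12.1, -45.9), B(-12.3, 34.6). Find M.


Mx = (-12.1 - 12.3)/2 = -24.4/2 = -12.2000
My = (-45.9 + 34.6)/2 = -11.3/2 = -5.6500

(-12.2000, -5.6500)


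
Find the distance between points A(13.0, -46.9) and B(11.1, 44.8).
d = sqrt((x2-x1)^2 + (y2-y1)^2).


dx = 11.1 - 13.0 = -1.9
dy = 44.8 + 46.9 = 91.7
d = sqrt(3.61 + 8408.89) = sqrt(8412.5) = 91.7197

91.7197


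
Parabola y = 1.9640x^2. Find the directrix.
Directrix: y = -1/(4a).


a = 1.9640
1/(4a) = 0.1273
directrix: y = -0.1273 = -0.1273

y = -0.1273


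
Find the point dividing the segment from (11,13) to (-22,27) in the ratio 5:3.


Px = (5*(-22) + 3*11)/8 = -77/8 = -9.6250
Py = (5*27 + 3*13)/8 = 174/8 = 21.7500

P = (-9.6250, 21.7500)


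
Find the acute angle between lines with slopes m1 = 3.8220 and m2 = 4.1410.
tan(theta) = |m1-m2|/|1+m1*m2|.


m1-m2 = -0.319
1+m1*m2 = 16.826902
tan(theta) = |-0.319/16.826902| = 0.018958
theta = arctan(|-0.319/16.826902|) = 1.0861 degrees (acute angle)

1.0861 degrees


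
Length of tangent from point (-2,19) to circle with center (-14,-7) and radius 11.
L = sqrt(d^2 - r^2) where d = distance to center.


d = sqrt((-2+ 14)^2 + (19+ 7)^2) = sqrt(144+676) = 28.6356
L = sqrt(820.0000 - 121) = sqrt(699.0000) = 26.4386

26.4386


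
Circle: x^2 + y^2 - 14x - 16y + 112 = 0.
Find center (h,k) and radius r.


h = -D/2 = 14/2 = 7
k = -E/2 = 16/2 = 8
r^2 = h^2 + k^2 - F = 49 + 64 - 112 = 1
r = 1

Center (7, 8), radius = 1


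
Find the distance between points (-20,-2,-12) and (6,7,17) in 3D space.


dx=26, dy=9, dz=29
d = sqrt(676+81+841) = sqrt(1598) = 39.9750

39.9750


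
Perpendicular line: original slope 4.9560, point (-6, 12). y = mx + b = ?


Perpendicular slope = -1/m1 = -1/4.9560 = -0.2018
b2 = y0 - m2*x0 = 12 - 6/4.9560 = 12 - 1.2107 = 10.7893

y = -0.2018x + 10.7893


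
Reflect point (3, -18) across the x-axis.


Reflection rule for x-axis: (x, -y)
(3, -18) -> (3, 18)

(3, 18)


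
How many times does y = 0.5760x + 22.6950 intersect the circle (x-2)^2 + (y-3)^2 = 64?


Substitute y = 0.5760x + 22.6950: (x-2)^2 + (0.5760x+22.6950-3)^2 = 64
Expand to Ax^2 + Bx + C = 0, where b-k = 19.695
A = 1+m^2 = 1.331776
B = 2(m(b-k) - h) = 2(0.5760*19.695 - 2) = 18.68864
C = h^2 + (b-k)^2 - r^2 = 4 + 387.893025 - 64 = 327.893025
disc = B^2-4AC = 349.2653 - 1746.7202 = -1397.4549
disc < 0

0 intersection points


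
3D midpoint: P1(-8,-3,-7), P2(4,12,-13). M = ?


Mx = (-8+4)/2 = -2.0000
My = (-3+12)/2 = 4.5000
Mz = (-7- 13)/2 = -10.0000

M = (-2.0000, 4.5000, -10.0000)


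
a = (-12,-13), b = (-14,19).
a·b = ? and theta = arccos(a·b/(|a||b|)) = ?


a·b = -12*(-14) - 13*19 = 168 - 247 = -79
|a| = sqrt(144+169) = 17.6918
|b| = sqrt(196+361) = 23.6008
cos(theta) = -79/(sqrt(313)*sqrt(557)) = -79/sqrt(174341) = -0.189203
theta = arccos(-79/sqrt(174341)) = 100.9063 degrees

a·b = -79, theta = 100.9063 deg


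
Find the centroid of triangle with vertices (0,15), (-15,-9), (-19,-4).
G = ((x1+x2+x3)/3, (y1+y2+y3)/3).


Gx = (0- 15- 19)/3 = -34/3 = -11.3333
Gy = (15- 9- 4)/3 = 2/3 = 0.6667

G = (-11.3333, 0.6667)


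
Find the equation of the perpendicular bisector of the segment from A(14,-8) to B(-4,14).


Midpoint = (5, 3)
Slope of AB = dy/dx = 22/(-18) = -1.2222
Perp slope = -dx/dy = 18/22 = 0.8182
b = My - (perp slope)*Mx = 3 + (-18*5)/22 = 3 - 4.0909 = -1.0909

y = 0.8182x - 1.0909


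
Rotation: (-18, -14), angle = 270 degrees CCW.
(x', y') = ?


cos(270) = 0, sin(270) = -1
x' = -18*0 + 14*(-1) = -14
y' = -18*(-1) - 14*0 = 18

(-14, 18)


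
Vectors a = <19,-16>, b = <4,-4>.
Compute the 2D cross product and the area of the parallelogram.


cross = 19*(-4) + 16*4 = -76 + 64 = -12
Parallelogram area = |-12| = 12

cross = -12, parallelogram area = 12


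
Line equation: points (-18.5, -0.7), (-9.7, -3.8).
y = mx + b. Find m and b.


m = (-3.1)/(8.8) = -0.3523
b = y1 - m*x1 = -0.7 - (-3.1*(-18.5))/(8.8) = -0.7 - 6.5170 = -7.2170

y = -0.3523x - 7.2170


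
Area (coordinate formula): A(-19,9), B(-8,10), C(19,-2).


-19*(10+ 2) = -228
-8*(-2-9) = 88
19*(9-10) = -19
sum = -159
Area = |-159|/2 = 79.5000

79.5000 sq units


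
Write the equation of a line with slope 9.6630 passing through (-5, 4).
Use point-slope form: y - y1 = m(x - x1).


y - 4 = 9.6630(x + 5)
y = 9.6630x + 4 - 9.6630*(-5)
y = 9.6630x + 52.3150

y = 9.6630x + 52.3150


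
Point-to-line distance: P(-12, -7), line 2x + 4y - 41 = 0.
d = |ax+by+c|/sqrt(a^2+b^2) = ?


|2*(-12) + 4*(-7) - 41| = |-93| = 93
sqrt(4 + 16) = sqrt(20) = 4.4721
d = 93/sqrt(20) = 20.7954

20.7954


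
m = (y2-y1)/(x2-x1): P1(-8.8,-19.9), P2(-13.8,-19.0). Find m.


dy = -19.0 + 19.9 = 0.9
dx = -13.8 + 8.8 = -5.0
m = 0.9/(-5.0) = -0.1800

m = -0.1800


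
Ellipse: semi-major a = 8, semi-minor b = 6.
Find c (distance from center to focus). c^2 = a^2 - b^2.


c^2 = 8^2 - 6^2 = 64 - 36 = 28
c = sqrt(28) = 5.2915

c = 5.2915


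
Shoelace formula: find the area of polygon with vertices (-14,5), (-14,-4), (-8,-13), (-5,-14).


sum(xi*y_{i+1}) = -14*(-4) - 14*(-13) - 8*(-14) - 5*5 = 325
sum(yi*x_{i+1}) = 5*(-14) - 4*(-8) - 13*(-5) - 14*(-14) = 223
Area = |325 - 223|/2 = 102/2 = 51.0000

51.0000 sq units


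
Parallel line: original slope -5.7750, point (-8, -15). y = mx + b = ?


Parallel lines have equal slopes.
m2 = -5.7750
b2 = -15 + 5.7750*(-8) = -61.2000

y = -5.7750x - 61.2000


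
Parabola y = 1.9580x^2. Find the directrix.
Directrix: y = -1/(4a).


a = 1.9580
1/(4a) = 0.1277
directrix: y = -0.1277 = -0.1277

y = -0.1277


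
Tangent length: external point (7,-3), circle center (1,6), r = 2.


d = sqrt((7-1)^2 + (-3-6)^2) = sqrt(36+81) = 10.8167
L = sqrt(117.0000 - 4) = sqrt(113.0000) = 10.6301

10.6301


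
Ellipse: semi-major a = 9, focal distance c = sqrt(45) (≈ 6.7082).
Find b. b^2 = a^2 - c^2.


b^2 = 9^2 - (sqrt(45))^2 = 81 - 45 = 36
b = sqrt(36) = 6

b = 6


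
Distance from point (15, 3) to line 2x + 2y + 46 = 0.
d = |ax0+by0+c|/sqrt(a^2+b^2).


|2*15 + 2*3 + 46| = |82| = 82
sqrt(4 + 4) = sqrt(8) = 2.8284
d = 82/sqrt(8) = 28.9914

28.9914


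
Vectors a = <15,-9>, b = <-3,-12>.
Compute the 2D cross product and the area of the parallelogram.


cross = 15*(-12) + 9*(-3) = -180 - 27 = -207
Parallelogram area = |-207| = 207

cross = -207, parallelogram area = 207


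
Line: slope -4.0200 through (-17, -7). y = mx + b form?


y + 7 = -4.0200(x + 17)
y = -4.0200x - 7 + 4.0200*(-17)
y = -4.0200x - 75.3400

y = -4.0200x - 75.3400


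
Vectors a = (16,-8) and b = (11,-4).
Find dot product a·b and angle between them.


a·b = 16*11 - 8*(-4) = 176 + 32 = 208
|a| = sqrt(256+64) = 17.8885
|b| = sqrt(121+16) = 11.7047
cos(theta) = 208/(sqrt(320)*sqrt(137)) = 208/sqrt(43840) = 0.993409
theta = arccos(208/sqrt(43840)) = 6.5819 degrees

a·b = 208, theta = 6.5819 deg


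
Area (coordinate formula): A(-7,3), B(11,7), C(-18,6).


-7*(7-6) = -7
11*(6-3) = 33
-18*(3-7) = 72
sum = 98
Area = |98|/2 = 49.0000

49.0000 sq units


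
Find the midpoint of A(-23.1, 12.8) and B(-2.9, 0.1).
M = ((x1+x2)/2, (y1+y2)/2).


Mx = (-23.1 - 2.9)/2 = -26.0/2 = -13.0000
My = (12.8 + 0.1)/2 = 12.9/2 = 6.4500

(-13.0000, 6.4500)


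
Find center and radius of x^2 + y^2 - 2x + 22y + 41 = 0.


h = -D/2 = 2/2 = 1
k = -E/2 = -22/2 = -11
r^2 = h^2 + k^2 - F = 1 + 121 - 41 = 81
r = 9

Center (1, -11), radius = 9


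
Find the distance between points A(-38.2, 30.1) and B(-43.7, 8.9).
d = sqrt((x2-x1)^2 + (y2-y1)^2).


dx = -43.7 + 38.2 = -5.5
dy = 8.9 - 30.1 = -21.2
d = sqrt(30.25 + 449.44) = sqrt(479.69) = 21.9018

21.9018


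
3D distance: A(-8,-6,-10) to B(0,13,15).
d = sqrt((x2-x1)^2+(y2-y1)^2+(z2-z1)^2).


dx=8, dy=19, dz=25
d = sqrt(64+361+625) = sqrt(1050) = 32.4037

32.4037


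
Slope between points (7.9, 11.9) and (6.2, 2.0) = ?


dy = 2.0 - 11.9 = -9.9
dx = 6.2 - 7.9 = -1.7
m = -9.9/(-1.7) = 5.8235

m = 5.8235


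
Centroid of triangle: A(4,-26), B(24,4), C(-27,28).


Gx = (4+24- 27)/3 = 1/3 = 0.3333
Gy = (-26+4+28)/3 = 6/3 = 2.0000

G = (0.3333, 2.0000)


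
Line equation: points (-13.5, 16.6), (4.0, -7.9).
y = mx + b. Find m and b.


m = (-24.5)/(17.5) = -1.4000
b = y1 - m*x1 = 16.6 - (-24.5*(-13.5))/(17.5) = 16.6 - 18.9000 = -2.3000

y = -1.4000x - 2.3000


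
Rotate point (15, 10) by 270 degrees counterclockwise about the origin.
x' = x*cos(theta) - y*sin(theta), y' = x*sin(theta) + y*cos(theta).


cos(270) = 0, sin(270) = -1
x' = 15*0 - 10*(-1) = 10
y' = 15*(-1) + 10*0 = -15

(10, -15)


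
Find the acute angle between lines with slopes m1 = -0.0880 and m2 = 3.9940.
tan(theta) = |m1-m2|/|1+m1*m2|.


m1-m2 = -4.082
1+m1*m2 = 0.648528
tan(theta) = |-4.082/0.648528| = 6.294254
theta = arctan(|-4.082/0.648528|) = 80.9726 degrees (acute angle)

80.9726 degrees


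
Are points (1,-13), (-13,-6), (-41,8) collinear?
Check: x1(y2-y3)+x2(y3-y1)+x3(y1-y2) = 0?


1*(-6-8) - 13*(8+ 13) - 41*(-13+ 6)
= -14 - 273 + 287 = 0

Yes, collinear (determinant = 0)


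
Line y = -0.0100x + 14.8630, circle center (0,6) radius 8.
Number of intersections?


Substitute y = -0.0100x + 14.8630: (x-0)^2 + (-0.0100x+14.8630-6)^2 = 64
Expand to Ax^2 + Bx + C = 0, where b-k = 8.863
A = 1+m^2 = 1.0001
B = 2(m(b-k) - h) = 2(-0.0100*8.863 - 0) = -0.17726
C = h^2 + (b-k)^2 - r^2 = 0 + 78.552769 - 64 = 14.552769
disc = B^2-4AC = 0.0314 - 58.2169 = -58.1855
disc < 0

0 intersection points


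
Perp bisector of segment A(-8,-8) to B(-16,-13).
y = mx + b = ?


Midpoint = (-12, -10.5)
Slope of AB = dy/dx = -5/(-8) = 0.6250
Perp slope = -dx/dy = -8/5 = -1.6000
b = My - (perp slope)*Mx = -10.5 + (-8*(-12))/(-5) = -10.5 - 19.2000 = -29.7000

y = -1.6000x - 29.7000


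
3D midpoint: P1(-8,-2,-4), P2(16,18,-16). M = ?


Mx = (-8+16)/2 = 4.0000
My = (-2+18)/2 = 8.0000
Mz = (-4- 16)/2 = -10.0000

M = (4.0000, 8.0000, -10.0000)


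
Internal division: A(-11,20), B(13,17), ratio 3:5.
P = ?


Px = (3*13 + 5*(-11))/8 = -16/8 = -2.0000
Py = (3*17 + 5*20)/8 = 151/8 = 18.8750

P = (-2.0000, 18.8750)


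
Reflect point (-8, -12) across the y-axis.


Reflection rule for y-axis: (-x, y)
(-8, -12) -> (8, -12)

(8, -12)


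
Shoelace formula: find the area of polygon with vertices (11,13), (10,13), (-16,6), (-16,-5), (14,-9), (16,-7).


sum(xi*y_{i+1}) = 11*13 + 10*6 - 16*(-5) - 16*(-9) + 14*(-7) + 16*13 = 537
sum(yi*x_{i+1}) = 13*10 + 13*(-16) + 6*(-16) - 5*14 - 9*16 - 7*11 = -465
Area = |537 + 465|/2 = 1002/2 = 501.0000

501.0000 sq units


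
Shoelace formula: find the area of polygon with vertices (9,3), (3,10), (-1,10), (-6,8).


sum(xi*y_{i+1}) = 9*10 + 3*10 - 1*8 - 6*3 = 94
sum(yi*x_{i+1}) = 3*3 + 10*(-1) + 10*(-6) + 8*9 = 11
Area = |94 - 11|/2 = 83/2 = 41.5000

41.5000 sq units


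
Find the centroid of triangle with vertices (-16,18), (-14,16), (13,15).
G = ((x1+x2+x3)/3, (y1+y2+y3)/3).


Gx = (-16- 14+13)/3 = -17/3 = -5.6667
Gy = (18+16+15)/3 = 49/3 = 16.3333

G = (-5.6667, 16.3333)


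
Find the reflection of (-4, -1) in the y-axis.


Reflection rule for y-axis: (-x, y)
(-4, -1) -> (4, -1)

(4, -1)


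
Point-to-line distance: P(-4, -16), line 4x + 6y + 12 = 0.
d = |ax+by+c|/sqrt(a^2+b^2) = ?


|4*(-4) + 6*(-16) + 12| = |-100| = 100
sqrt(16 + 36) = sqrt(52) = 7.2111
d = 100/sqrt(52) = 13.8675

13.8675


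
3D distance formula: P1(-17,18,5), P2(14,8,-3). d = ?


dx=31, dy=-10, dz=-8
d = sqrt(961+100+64) = sqrt(1125) = 33.5410

33.5410


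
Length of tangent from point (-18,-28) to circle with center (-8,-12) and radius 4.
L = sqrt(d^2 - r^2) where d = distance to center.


d = sqrt((-18+ 8)^2 + (-28+ 12)^2) = sqrt(100+256) = 18.8680
L = sqrt(356.0000 - 16) = sqrt(340.0000) = 18.4391

18.4391


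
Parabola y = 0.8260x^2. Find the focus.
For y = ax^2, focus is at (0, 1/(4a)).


a = 0.8260
4a = 3.3040
focus = (0, 1/3.3040) = (0, 0.3027)

Focus = (0, 0.3027)


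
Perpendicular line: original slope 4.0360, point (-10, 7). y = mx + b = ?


Perpendicular slope = -1/m1 = -1/4.0360 = -0.2478
b2 = y0 - m2*x0 = 7 - 10/4.0360 = 7 - 2.4777 = 4.5223

y = -0.2478x + 4.5223


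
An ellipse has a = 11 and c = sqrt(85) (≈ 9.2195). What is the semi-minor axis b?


b^2 = 11^2 - (sqrt(85))^2 = 121 - 85 = 36
b = sqrt(36) = 6

b = 6


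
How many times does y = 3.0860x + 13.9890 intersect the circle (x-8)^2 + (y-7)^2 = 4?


Substitute y = 3.0860x + 13.9890: (x-8)^2 + (3.0860x+13.9890-7)^2 = 4
Expand to Ax^2 + Bx + C = 0, where b-k = 6.989
A = 1+m^2 = 10.523396
B = 2(m(b-k) - h) = 2(3.0860*6.989 - 8) = 27.136108
C = h^2 + (b-k)^2 - r^2 = 64 + 48.846121 - 4 = 108.846121
disc = B^2-4AC = 736.3684 - 4581.7233 = -3845.3549
disc < 0

0 intersection points


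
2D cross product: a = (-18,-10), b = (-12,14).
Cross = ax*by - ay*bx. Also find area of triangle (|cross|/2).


cross = -18*14 + 10*(-12) = -252 - 120 = -372
Triangle area = |-372|/2 = 372/2 = 186.0000

cross = -372, triangle area = 186.0000


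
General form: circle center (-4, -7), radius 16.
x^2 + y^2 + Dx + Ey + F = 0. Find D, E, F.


(x+ 4)^2 + (y+ 7)^2 = 16^2
D = -2h = 8, E = -2k = 14
F = h^2+k^2-r^2 = 16+49-256 = -191

D = 8, E = 14, F = -191


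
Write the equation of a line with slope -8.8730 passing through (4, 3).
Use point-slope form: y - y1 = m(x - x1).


y - 3 = -8.8730(x - 4)
y = -8.8730x + 3 + 8.8730*4
y = -8.8730x + 38.4920

y = -8.8730x + 38.4920


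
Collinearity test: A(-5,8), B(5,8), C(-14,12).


-5*(8-12) + 5*(12-8) - 14*(8-8)
= 20 + 20 + 0 = 40

No, not collinear (determinant = 40)


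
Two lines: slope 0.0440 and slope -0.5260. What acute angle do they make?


m1-m2 = 0.57
1+m1*m2 = 0.976856
tan(theta) = |0.57/0.976856| = 0.583505
theta = arctan(|0.57/0.976856|) = 30.2638 degrees (acute angle)

30.2638 degrees


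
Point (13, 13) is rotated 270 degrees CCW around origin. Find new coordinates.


cos(270) = 0, sin(270) = -1
x' = 13*0 - 13*(-1) = 13
y' = 13*(-1) + 13*0 = -13

(13, -13)


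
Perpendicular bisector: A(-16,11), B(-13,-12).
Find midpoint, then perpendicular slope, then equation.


Midpoint = (-14.5, -0.5)
Slope of AB = dy/dx = -23/3 = -7.6667
Perp slope = -dx/dy = 3/23 = 0.1304
b = My - (perp slope)*Mx = -0.5 + (3*(-14.5))/(-23) = -0.5 + 1.8913 = 1.3913

y = 0.1304x + 1.3913


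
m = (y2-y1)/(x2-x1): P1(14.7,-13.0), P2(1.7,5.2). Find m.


dy = 5.2 + 13.0 = 18.2
dx = 1.7 - 14.7 = -13.0
m = 18.2/(-13.0) = -1.4000

m = -1.4000


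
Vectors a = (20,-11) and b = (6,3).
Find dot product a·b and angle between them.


a·b = 20*6 - 11*3 = 120 - 33 = 87
|a| = sqrt(400+121) = 22.8254
|b| = sqrt(36+9) = 6.7082
cos(theta) = 87/(sqrt(521)*sqrt(45)) = 87/sqrt(23445) = 0.568191
theta = arccos(87/sqrt(23445)) = 55.3758 degrees

a·b = 87, theta = 55.3758 deg


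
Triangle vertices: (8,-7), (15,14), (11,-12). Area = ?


8*(14+ 12) = 208
15*(-12+ 7) = -75
11*(-7-14) = -231
sum = -98
Area = |-98|/2 = 49.0000

49.0000 sq units


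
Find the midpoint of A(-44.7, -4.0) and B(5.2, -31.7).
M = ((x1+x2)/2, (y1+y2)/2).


Mx = (-44.7 + 5.2)/2 = -39.5/2 = -19.7500
My = (-4.0 - 31.7)/2 = -35.7/2 = -17.8500

(-19.7500, -17.8500)


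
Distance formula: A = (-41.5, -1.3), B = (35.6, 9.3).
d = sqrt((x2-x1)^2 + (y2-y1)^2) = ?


dx = 35.6 + 41.5 = 77.1
dy = 9.3 + 1.3 = 10.6
d = sqrt(5944.41 + 112.36) = sqrt(6056.77) = 77.8253

77.8253


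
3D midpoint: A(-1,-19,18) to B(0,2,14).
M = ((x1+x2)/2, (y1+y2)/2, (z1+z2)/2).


Mx = (-1+0)/2 = -0.5000
My = (-19+2)/2 = -8.5000
Mz = (18+14)/2 = 16.0000

M = (-0.5000, -8.5000, 16.0000)


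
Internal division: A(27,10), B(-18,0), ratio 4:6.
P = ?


Px = (4*(-18) + 6*27)/10 = 90/10 = 9.0000
Py = (4*0 + 6*10)/10 = 60/10 = 6.0000

P = (9.0000, 6.0000)


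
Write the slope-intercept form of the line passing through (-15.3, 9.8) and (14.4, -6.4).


m = (-16.2)/(29.7) = -0.5455
b = y1 - m*x1 = 9.8 - (-16.2*(-15.3))/(29.7) = 9.8 - 8.3455 = 1.4545

y = -0.5455x + 1.4545


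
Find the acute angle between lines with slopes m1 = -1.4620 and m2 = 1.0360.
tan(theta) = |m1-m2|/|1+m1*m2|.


m1-m2 = -2.498
1+m1*m2 = -0.514632
tan(theta) = |-2.498/(-0.514632)| = 4.853954
theta = arctan(|-2.498/(-0.514632)|) = 78.3589 degrees (acute angle)

78.3589 degrees


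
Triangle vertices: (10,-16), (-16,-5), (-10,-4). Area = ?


10*(-5+ 4) = -10
-16*(-4+ 16) = -192
-10*(-16+ 5) = 110
sum = -92
Area = |-92|/2 = 46.0000

46.0000 sq units


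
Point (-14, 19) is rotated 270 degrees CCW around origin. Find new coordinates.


cos(270) = 0, sin(270) = -1
x' = -14*0 - 19*(-1) = 19
y' = -14*(-1) + 19*0 = 14

(19, 14)


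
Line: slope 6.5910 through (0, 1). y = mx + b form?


y - 1 = 6.5910(x - 0)
y = 6.5910x + 1 - 6.5910*0
y = 6.5910x + 1.0000

y = 6.5910x + 1.0000


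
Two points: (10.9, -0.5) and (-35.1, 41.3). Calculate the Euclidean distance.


dx = -35.1 - 10.9 = -46.0
dy = 41.3 + 0.5 = 41.8
d = sqrt(2116.0 + 1747.24) = sqrt(3863.24) = 62.1550

62.1550


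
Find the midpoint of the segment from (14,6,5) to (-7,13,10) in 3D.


Mx = (14- 7)/2 = 3.5000
My = (6+13)/2 = 9.5000
Mz = (5+10)/2 = 7.5000

M = (3.5000, 9.5000, 7.5000)


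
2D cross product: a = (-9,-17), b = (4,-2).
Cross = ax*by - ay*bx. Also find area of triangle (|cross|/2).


cross = -9*(-2) + 17*4 = 18 + 68 = 86
Triangle area = |86|/2 = 86/2 = 43.0000

cross = 86, triangle area = 43.0000


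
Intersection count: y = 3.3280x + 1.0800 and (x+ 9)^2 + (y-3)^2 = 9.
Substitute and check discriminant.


Substitute y = 3.3280x + 1.0800: (x+ 9)^2 + (3.3280x+1.0800-3)^2 = 9
Expand to Ax^2 + Bx + C = 0, where b-k = -1.92
A = 1+m^2 = 12.075584
B = 2(m(b-k) - h) = 2(3.3280*(-1.92) + 9) = 5.22048
C = h^2 + (b-k)^2 - r^2 = 81 + 3.6864 - 9 = 75.6864
disc = B^2-4AC = 27.2534 - 3655.8299 = -3628.5765
disc < 0

0 intersection points


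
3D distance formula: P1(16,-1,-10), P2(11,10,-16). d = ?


dx=-5, dy=11, dz=-6
d = sqrt(25+121+36) = sqrt(182) = 13.4907

13.4907


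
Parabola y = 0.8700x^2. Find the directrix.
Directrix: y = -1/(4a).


a = 0.8700
1/(4a) = 0.2874
directrix: y = -0.2874 = -0.2874

y = -0.2874


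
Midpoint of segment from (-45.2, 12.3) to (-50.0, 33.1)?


Mx = (-45.2 - 50.0)/2 = -95.2/2 = -47.6000
My = (12.3 + 33.1)/2 = 45.4/2 = 22.7000

(-47.6000, 22.7000)


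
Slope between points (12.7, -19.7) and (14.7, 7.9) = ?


dy = 7.9 + 19.7 = 27.6
dx = 14.7 - 12.7 = 2.0
m = 27.6/2.0 = 13.8000

m = 13.8000


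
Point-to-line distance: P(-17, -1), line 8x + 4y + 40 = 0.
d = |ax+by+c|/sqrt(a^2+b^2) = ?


|8*(-17) + 4*(-1) + 40| = |-100| = 100
sqrt(64 + 16) = sqrt(80) = 8.9443
d = 100/sqrt(80) = 11.1803

11.1803


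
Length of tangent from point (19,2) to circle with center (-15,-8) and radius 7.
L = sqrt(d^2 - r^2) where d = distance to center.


d = sqrt((19+ 15)^2 + (2+ 8)^2) = sqrt(1156+100) = 35.4401
L = sqrt(1256.0000 - 49) = sqrt(1207.0000) = 34.7419

34.7419


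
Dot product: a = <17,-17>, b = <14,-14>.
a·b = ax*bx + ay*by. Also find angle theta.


a·b = 17*14 - 17*(-14) = 238 + 238 = 476
|a| = sqrt(289+289) = 24.0416
|b| = sqrt(196+196) = 19.7990
cos(theta) = 476/(sqrt(578)*sqrt(392)) = 476/sqrt(226576) = 1
theta = arccos(476/sqrt(226576)) = 0 degrees

a·b = 476, theta = 0 deg


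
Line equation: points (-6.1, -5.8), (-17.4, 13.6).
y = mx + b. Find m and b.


m = (19.4)/(-11.3) = -1.7168
b = y1 - m*x1 = -5.8 - (19.4*(-6.1))/(-11.3) = -5.8 - 10.4726 = -16.2726

y = -1.7168x - 16.2726


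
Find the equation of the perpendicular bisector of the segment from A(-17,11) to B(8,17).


Midpoint = (-4.5, 14)
Slope of AB = dy/dx = 6/25 = 0.2400
Perp slope = -dx/dy = -25/6 = -4.1667
b = My - (perp slope)*Mx = 14 + (25*(-4.5))/6 = 14 - 18.7500 = -4.7500

y = -4.1667x - 4.7500


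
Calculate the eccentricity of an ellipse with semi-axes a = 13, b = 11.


c = sqrt(169-121) = sqrt(48) = 6.9282
e = c/a = sqrt(48)/13 = 0.5329

e = 0.5329


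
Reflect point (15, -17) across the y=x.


Reflection rule for y=x: (y, x)
(15, -17) -> (-17, 15)

(-17, 15)


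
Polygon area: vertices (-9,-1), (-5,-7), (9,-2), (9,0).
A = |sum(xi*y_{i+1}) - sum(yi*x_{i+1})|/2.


sum(xi*y_{i+1}) = -9*(-7) - 5*(-2) + 9*0 + 9*(-1) = 64
sum(yi*x_{i+1}) = -1*(-5) - 7*9 - 2*9 + 0*(-9) = -76
Area = |64 + 76|/2 = 140/2 = 70.0000

70.0000 sq units


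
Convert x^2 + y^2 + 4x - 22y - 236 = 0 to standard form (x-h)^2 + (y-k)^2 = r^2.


h = -D/2 = -4/2 = -2
k = -E/2 = 22/2 = 11
r^2 = h^2 + k^2 - F = 4 + 121 + 236 = 361
r = 19

Center (-2, 11), radius = 19


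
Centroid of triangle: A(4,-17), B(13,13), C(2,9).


Gx = (4+13+2)/3 = 19/3 = 6.3333
Gy = (-17+13+9)/3 = 5/3 = 1.6667

G = (6.3333, 1.6667)


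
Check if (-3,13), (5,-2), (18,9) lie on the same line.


-3*(-2-9) + 5*(9-13) + 18*(13+ 2)
= 33 - 20 + 270 = 283

No, not collinear (determinant = 283)


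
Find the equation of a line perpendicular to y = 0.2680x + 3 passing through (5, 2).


Perpendicular slope = -1/m1 = -1/0.2680 = -3.7313
b2 = y0 - m2*x0 = 2 + 5/0.2680 = 2 + 18.6567 = 20.6567

y = -3.7313x + 20.6567


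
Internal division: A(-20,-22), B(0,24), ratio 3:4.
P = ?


Px = (3*0 + 4*(-20))/7 = -80/7 = -11.4286
Py = (3*24 + 4*(-22))/7 = -16/7 = -2.2857

P = (-11.4286, -2.2857)


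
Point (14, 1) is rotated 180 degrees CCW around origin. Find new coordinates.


cos(180) = -1, sin(180) = 0
x' = 14*(-1) - 1*0 = -14
y' = 14*0 + 1*(-1) = -1

(-14, -1)


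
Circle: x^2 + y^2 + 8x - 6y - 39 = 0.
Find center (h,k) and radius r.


h = -D/2 = -8/2 = -4
k = -E/2 = 6/2 = 3
r^2 = h^2 + k^2 - F = 16 + 9 + 39 = 64
r = 8

Center (-4, 3), radius = 8


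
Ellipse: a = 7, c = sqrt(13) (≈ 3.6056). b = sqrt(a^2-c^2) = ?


b^2 = 7^2 - (sqrt(13))^2 = 49 - 13 = 36
b = sqrt(36) = 6

b = 6


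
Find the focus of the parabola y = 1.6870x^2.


a = 1.6870
4a = 6.7480
focus = (0, 1/6.7480) = (0, 0.1482)

Focus = (0, 0.1482)


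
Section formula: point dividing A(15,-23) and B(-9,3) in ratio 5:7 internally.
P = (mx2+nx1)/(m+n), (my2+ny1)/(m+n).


Px = (5*(-9) + 7*15)/12 = 60/12 = 5.0000
Py = (5*3 + 7*(-23))/12 = -146/12 = -12.1667

P = (5.0000, -12.1667)


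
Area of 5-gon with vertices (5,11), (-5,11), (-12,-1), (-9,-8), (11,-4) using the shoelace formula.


sum(xi*y_{i+1}) = 5*11 - 5*(-1) - 12*(-8) - 9*(-4) + 11*11 = 313
sum(yi*x_{i+1}) = 11*(-5) + 11*(-12) - 1*(-9) - 8*11 - 4*5 = -286
Area = |313 + 286|/2 = 599/2 = 299.5000

299.5000 sq units


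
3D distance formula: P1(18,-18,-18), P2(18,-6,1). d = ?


dx=0, dy=12, dz=19
d = sqrt(0+144+361) = sqrt(505) = 22.4722

22.4722


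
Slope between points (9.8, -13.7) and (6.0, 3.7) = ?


dy = 3.7 + 13.7 = 17.4
dx = 6.0 - 9.8 = -3.8
m = 17.4/(-3.8) = -4.5789

m = -4.5789


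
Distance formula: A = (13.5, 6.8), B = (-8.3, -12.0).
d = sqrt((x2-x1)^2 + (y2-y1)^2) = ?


dx = -8.3 - 13.5 = -21.8
dy = -12.0 - 6.8 = -18.8
d = sqrt(475.24 + 353.44) = sqrt(828.68) = 28.7868

28.7868


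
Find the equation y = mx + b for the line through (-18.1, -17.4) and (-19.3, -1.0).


m = (16.4)/(-1.2) = -13.6667
b = y1 - m*x1 = -17.4 - (16.4*(-18.1))/(-1.2) = -17.4 - 247.3667 = -264.7667

y = -13.6667x - 264.7667


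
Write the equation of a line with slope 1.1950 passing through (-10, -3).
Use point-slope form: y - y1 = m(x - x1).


y + 3 = 1.1950(x + 10)
y = 1.1950x - 3 - 1.1950*(-10)
y = 1.1950x + 8.9500

y = 1.1950x + 8.9500


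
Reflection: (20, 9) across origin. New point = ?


Reflection rule for origin: (-x, -y)
(20, 9) -> (-20, -9)

(-20, -9)


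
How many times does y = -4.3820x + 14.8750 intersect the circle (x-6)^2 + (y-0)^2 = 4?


Substitute y = -4.3820x + 14.8750: (x-6)^2 + (-4.3820x+14.8750-0)^2 = 4
Expand to Ax^2 + Bx + C = 0, where b-k = 14.875
A = 1+m^2 = 20.201924
B = 2(m(b-k) - h) = 2(-4.3820*14.875 - 6) = -142.3645
C = h^2 + (b-k)^2 - r^2 = 36 + 221.265625 - 4 = 253.265625
disc = B^2-4AC = 20267.6509 - 20465.8116 = -198.1607
disc < 0

0 intersection points


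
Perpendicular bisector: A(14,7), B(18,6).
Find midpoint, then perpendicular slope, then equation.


Midpoint = (16, 6.5)
Slope of AB = dy/dx = -1/4 = -0.2500
Perp slope = -dx/dy = 4/1 = 4.0000
b = My - (perp slope)*Mx = 6.5 + (4*16)/(-1) = 6.5 - 64.0000 = -57.5000

y = 4.0000x - 57.5000


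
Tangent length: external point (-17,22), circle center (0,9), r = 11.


d = sqrt((-17-0)^2 + (22-9)^2) = sqrt(289+169) = 21.4009
L = sqrt(458.0000 - 121) = sqrt(337.0000) = 18.3576

18.3576


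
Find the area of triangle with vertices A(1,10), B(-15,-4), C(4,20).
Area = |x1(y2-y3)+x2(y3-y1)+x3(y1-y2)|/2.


1*(-4-20) = -24
-15*(20-10) = -150
4*(10+ 4) = 56
sum = -118
Area = |-118|/2 = 59.0000

59.0000 sq units


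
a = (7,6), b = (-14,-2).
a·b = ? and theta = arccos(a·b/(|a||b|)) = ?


a·b = 7*(-14) + 6*(-2) = -98 - 12 = -110
|a| = sqrt(49+36) = 9.2195
|b| = sqrt(196+4) = 14.1421
cos(theta) = -110/(sqrt(85)*sqrt(200)) = -110/sqrt(17000) = -0.843661
theta = arccos(-110/sqrt(17000)) = 147.5288 degrees

a·b = -110, theta = 147.5288 deg


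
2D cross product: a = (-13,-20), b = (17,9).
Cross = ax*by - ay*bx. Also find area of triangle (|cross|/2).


cross = -13*9 + 20*17 = -117 + 340 = 223
Triangle area = |223|/2 = 223/2 = 111.5000

cross = 223, triangle area = 111.5000


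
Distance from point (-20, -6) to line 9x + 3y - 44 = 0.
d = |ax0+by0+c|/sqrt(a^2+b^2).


|9*(-20) + 3*(-6) - 44| = |-242| = 242
sqrt(81 + 9) = sqrt(90) = 9.4868
d = 242/sqrt(90) = 25.5090

25.5090


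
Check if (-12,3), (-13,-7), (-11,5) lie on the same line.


-12*(-7-5) - 13*(5-3) - 11*(3+ 7)
= 144 - 26 - 110 = 8

No, not collinear (determinant = 8)


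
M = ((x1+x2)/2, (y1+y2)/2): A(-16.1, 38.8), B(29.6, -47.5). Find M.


Mx = (-16.1 + 29.6)/2 = 13.5/2 = 6.7500
My = (38.8 - 47.5)/2 = -8.7/2 = -4.3500

(6.7500, -4.3500)


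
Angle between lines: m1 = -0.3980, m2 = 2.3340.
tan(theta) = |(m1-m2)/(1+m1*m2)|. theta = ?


m1-m2 = -2.732
1+m1*m2 = 0.071068
tan(theta) = |-2.732/0.071068| = 38.442055
theta = arctan(|-2.732/0.071068|) = 88.5099 degrees (acute angle)

88.5099 degrees


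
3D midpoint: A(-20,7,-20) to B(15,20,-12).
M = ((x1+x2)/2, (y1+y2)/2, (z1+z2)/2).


Mx = (-20+15)/2 = -2.5000
My = (7+20)/2 = 13.5000
Mz = (-20- 12)/2 = -16.0000

M = (-2.5000, 13.5000, -16.0000)


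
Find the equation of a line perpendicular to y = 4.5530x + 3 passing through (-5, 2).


Perpendicular slope = -1/m1 = -1/4.5530 = -0.2196
b2 = y0 - m2*x0 = 2 - 5/4.5530 = 2 - 1.0982 = 0.9018

y = -0.2196x + 0.9018


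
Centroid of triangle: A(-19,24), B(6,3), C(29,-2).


Gx = (-19+6+29)/3 = 16/3 = 5.3333
Gy = (24+3- 2)/3 = 25/3 = 8.3333

G = (5.3333, 8.3333)


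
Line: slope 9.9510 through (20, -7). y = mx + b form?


y + 7 = 9.9510(x - 20)
y = 9.9510x - 7 - 9.9510*20
y = 9.9510x - 206.0200

y = 9.9510x - 206.0200


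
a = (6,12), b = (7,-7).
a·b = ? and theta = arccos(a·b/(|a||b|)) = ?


a·b = 6*7 + 12*(-7) = 42 - 84 = -42
|a| = sqrt(36+144) = 13.4164
|b| = sqrt(49+49) = 9.8995
cos(theta) = -42/(sqrt(180)*sqrt(98)) = -42/sqrt(17640) = -0.316228
theta = arccos(-42/sqrt(17640)) = 108.4349 degrees

a·b = -42, theta = 108.4349 deg


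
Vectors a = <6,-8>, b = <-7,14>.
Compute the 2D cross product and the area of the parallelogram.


cross = 6*14 + 8*(-7) = 84 - 56 = 28
Parallelogram area = |28| = 28

cross = 28, parallelogram area = 28


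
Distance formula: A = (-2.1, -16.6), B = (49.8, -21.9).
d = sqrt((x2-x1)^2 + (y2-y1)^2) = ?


dx = 49.8 + 2.1 = 51.9
dy = -21.9 + 16.6 = -5.3
d = sqrt(2693.61 + 28.09) = sqrt(2721.7) = 52.1699

52.1699


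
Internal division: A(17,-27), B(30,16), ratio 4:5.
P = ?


Px = (4*30 + 5*17)/9 = 205/9 = 22.7778
Py = (4*16 + 5*(-27))/9 = -71/9 = -7.8889

P = (22.7778, -7.8889)


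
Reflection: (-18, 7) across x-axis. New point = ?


Reflection rule for x-axis: (x, -y)
(-18, 7) -> (-18, -7)

(-18, -7)


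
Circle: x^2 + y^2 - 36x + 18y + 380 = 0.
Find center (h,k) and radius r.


h = -D/2 = 36/2 = 18
k = -E/2 = -18/2 = -9
r^2 = h^2 + k^2 - F = 324 + 81 - 380 = 25
r = 5

Center (18, -9), radius = 5


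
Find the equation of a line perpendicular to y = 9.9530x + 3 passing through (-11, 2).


Perpendicular slope = -1/m1 = -1/9.9530 = -0.1005
b2 = y0 - m2*x0 = 2 - 11/9.9530 = 2 - 1.1052 = 0.8948

y = -0.1005x + 0.8948


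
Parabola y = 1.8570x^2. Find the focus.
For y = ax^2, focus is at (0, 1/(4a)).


a = 1.8570
4a = 7.4280
focus = (0, 1/7.4280) = (0, 0.1346)

Focus = (0, 0.1346)


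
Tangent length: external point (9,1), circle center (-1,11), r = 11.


d = sqrt((9+ 1)^2 + (1-11)^2) = sqrt(100+100) = 14.1421
L = sqrt(200.0000 - 121) = sqrt(79.0000) = 8.8882

8.8882


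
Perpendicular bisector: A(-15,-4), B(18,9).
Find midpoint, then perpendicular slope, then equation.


Midpoint = (1.5, 2.5)
Slope of AB = dy/dx = 13/33 = 0.3939
Perp slope = -dx/dy = -33/13 = -2.5385
b = My - (perp slope)*Mx = 2.5 + (33*1.5)/13 = 2.5 + 3.8077 = 6.3077

y = -2.5385x + 6.3077


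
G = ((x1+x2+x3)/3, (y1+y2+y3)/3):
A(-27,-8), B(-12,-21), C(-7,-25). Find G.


Gx = (-27- 12- 7)/3 = -46/3 = -15.3333
Gy = (-8- 21- 25)/3 = -54/3 = -18.0000

G = (-15.3333, -18.0000)


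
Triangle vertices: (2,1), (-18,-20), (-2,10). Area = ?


2*(-20-10) = -60
-18*(10-1) = -162
-2*(1+ 20) = -42
sum = -264
Area = |-264|/2 = 132.0000

132.0000 sq units


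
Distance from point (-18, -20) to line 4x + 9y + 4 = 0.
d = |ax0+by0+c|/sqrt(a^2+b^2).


|4*(-18) + 9*(-20) + 4| = |-248| = 248
sqrt(16 + 81) = sqrt(97) = 9.8489
d = 248/sqrt(97) = 25.1806

25.1806


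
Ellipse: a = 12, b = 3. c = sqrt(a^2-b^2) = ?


c^2 = 12^2 - 3^2 = 144 - 9 = 135
c = sqrt(135) = 11.6190

c = 11.6190


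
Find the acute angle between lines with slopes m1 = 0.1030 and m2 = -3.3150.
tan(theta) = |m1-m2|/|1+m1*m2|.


m1-m2 = 3.418
1+m1*m2 = 0.658555
tan(theta) = |3.418/0.658555| = 5.190151
theta = arctan(|3.418/0.658555|) = 79.0943 degrees (acute angle)

79.0943 degrees


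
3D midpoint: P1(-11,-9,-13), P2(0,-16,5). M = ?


Mx = (-11+0)/2 = -5.5000
My = (-9- 16)/2 = -12.5000
Mz = (-13+5)/2 = -4.0000

M = (-5.5000, -12.5000, -4.0000)


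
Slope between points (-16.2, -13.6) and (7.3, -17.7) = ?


dy = -17.7 + 13.6 = -4.1
dx = 7.3 + 16.2 = 23.5
m = -4.1/23.5 = -0.1745

m = -0.1745


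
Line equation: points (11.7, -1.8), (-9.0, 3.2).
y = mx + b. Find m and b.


m = (5.0)/(-20.7) = -0.2415
b = y1 - m*x1 = -1.8 - (5.0*11.7)/(-20.7) = -1.8 + 2.8261 = 1.0261

y = -0.2415x + 1.0261


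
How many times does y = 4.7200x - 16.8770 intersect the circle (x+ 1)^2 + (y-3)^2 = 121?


Substitute y = 4.7200x - 16.8770: (x+ 1)^2 + (4.7200x- 16.8770-3)^2 = 121
Expand to Ax^2 + Bx + C = 0, where b-k = -19.877
A = 1+m^2 = 23.2784
B = 2(m(b-k) - h) = 2(4.7200*(-19.877) + 1) = -185.63888
C = h^2 + (b-k)^2 - r^2 = 1 + 395.095129 - 121 = 275.095129
disc = B^2-4AC = 34461.7938 - 25615.0978 = 8846.6960
disc > 0

2 intersection points


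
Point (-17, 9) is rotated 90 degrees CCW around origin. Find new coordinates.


cos(90) = 0, sin(90) = 1
x' = -17*0 - 9*1 = -9
y' = -17*1 + 9*0 = -17

(-9, -17)


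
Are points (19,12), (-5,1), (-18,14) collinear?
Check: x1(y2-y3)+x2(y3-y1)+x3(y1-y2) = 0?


19*(1-14) - 5*(14-12) - 18*(12-1)
= -247 - 10 - 198 = -455

No, not collinear (determinant = -455)


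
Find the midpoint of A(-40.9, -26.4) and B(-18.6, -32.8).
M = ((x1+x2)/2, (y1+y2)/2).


Mx = (-40.9 - 18.6)/2 = -59.5/2 = -29.7500
My = (-26.4 - 32.8)/2 = -59.2/2 = -29.6000

(-29.7500, -29.6000)


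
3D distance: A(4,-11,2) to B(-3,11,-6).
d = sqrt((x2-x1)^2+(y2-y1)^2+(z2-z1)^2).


dx=-7, dy=22, dz=-8
d = sqrt(49+484+64) = sqrt(597) = 24.4336

24.4336


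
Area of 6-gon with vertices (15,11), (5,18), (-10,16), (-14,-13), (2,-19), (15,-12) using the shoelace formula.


sum(xi*y_{i+1}) = 15*18 + 5*16 - 10*(-13) - 14*(-19) + 2*(-12) + 15*11 = 887
sum(yi*x_{i+1}) = 11*5 + 18*(-10) + 16*(-14) - 13*2 - 19*15 - 12*15 = -840
Area = |887 + 840|/2 = 1727/2 = 863.5000

863.5000 sq units


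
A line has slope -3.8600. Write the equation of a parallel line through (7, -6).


Parallel lines have equal slopes.
m2 = -3.8600
b2 = -6 + 3.8600*7 = 21.0200

y = -3.8600x + 21.0200


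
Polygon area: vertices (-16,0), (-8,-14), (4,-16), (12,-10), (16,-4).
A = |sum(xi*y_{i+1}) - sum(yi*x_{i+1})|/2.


sum(xi*y_{i+1}) = -16*(-14) - 8*(-16) + 4*(-10) + 12*(-4) + 16*0 = 264
sum(yi*x_{i+1}) = 0*(-8) - 14*4 - 16*12 - 10*16 - 4*(-16) = -344
Area = |264 + 344|/2 = 608/2 = 304.0000

304.0000 sq units


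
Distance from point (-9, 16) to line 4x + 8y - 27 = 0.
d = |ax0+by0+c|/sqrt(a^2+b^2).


|4*(-9) + 8*16 - 27| = |65| = 65
sqrt(16 + 64) = sqrt(80) = 8.9443
d = 65/sqrt(80) = 7.2672

7.2672


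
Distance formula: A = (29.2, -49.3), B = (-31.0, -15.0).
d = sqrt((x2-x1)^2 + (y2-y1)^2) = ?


dx = -31.0 - 29.2 = -60.2
dy = -15.0 + 49.3 = 34.3
d = sqrt(3624.04 + 1176.49) = sqrt(4800.53) = 69.2859

69.2859


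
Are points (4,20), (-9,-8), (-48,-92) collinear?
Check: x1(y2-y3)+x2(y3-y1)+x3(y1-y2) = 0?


4*(-8+ 92) - 9*(-92-20) - 48*(20+ 8)
= 336 + 1008 - 1344 = 0

Yes, collinear (determinant = 0)


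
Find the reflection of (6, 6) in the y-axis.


Reflection rule for y-axis: (-x, y)
(6, 6) -> (-6, 6)

(-6, 6)


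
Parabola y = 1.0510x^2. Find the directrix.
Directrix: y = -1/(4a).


a = 1.0510
1/(4a) = 0.2379
directrix: y = -0.2379 = -0.2379

y = -0.2379


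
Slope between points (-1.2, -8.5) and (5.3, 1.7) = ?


dy = 1.7 + 8.5 = 10.2
dx = 5.3 + 1.2 = 6.5
m = 10.2/6.5 = 1.5692

m = 1.5692


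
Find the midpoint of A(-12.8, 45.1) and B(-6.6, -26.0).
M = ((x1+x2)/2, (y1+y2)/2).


Mx = (-12.8 - 6.6)/2 = -19.4/2 = -9.7000
My = (45.1 - 26.0)/2 = 19.1/2 = 9.5500

(-9.7000, 9.5500)


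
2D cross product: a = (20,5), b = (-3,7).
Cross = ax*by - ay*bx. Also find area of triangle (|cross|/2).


cross = 20*7 - 5*(-3) = 140 + 15 = 155
Triangle area = |155|/2 = 155/2 = 77.5000

cross = 155, triangle area = 77.5000
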